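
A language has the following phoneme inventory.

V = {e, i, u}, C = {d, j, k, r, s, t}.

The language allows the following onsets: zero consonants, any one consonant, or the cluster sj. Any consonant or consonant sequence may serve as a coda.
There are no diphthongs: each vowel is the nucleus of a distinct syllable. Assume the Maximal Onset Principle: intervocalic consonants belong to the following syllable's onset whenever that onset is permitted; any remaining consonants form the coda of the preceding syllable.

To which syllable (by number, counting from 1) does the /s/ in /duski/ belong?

1

Nuclei (vowels): u, i → 2 syllables.
V1 /u/ – V2 /i/: /sk/ splits as /s/ + /k/ (/k/ is the longest suffix that is a licit onset).
Putting it together: dus.ki.
The /s/ is in the coda of syllable 1 (/dus/).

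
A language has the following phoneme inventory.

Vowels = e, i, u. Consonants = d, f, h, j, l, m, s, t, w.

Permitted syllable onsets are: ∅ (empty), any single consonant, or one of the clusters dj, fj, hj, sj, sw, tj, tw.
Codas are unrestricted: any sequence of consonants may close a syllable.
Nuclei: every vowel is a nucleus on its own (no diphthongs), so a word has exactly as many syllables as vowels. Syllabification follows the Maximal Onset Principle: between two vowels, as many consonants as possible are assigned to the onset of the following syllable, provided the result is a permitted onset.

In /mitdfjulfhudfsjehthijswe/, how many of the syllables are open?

1

The vowels are i, u, u, e, i, e — 6 nuclei, so 6 syllables.
σ1/σ2 boundary: /tdfj/ — longest licit onset from the right is /fj/, leaving /td/ as coda.
σ2/σ3 boundary: /lfh/; trying suffixes from longest down, /h/ is the first permitted one, so coda /lf/ | onset /h/.
σ3/σ4 boundary: /dfsj/ splits as /df/ + /sj/ (/sj/ is the longest suffix that is a licit onset).
σ4/σ5 boundary: /hth/ splits as /ht/ + /h/ (/h/ is the longest suffix that is a licit onset).
σ5/σ6 boundary: /jsw/ splits as /j/ + /sw/ (/sw/ is the longest suffix that is a licit onset).
Result: mitd.fjulf.hudf.sjeht.hij.swe.
Classifying each syllable: /mitd/ (closed), /fjulf/ (closed), /hudf/ (closed), /sjeht/ (closed), /hij/ (closed), /swe/ (open).
Open syllables: 1.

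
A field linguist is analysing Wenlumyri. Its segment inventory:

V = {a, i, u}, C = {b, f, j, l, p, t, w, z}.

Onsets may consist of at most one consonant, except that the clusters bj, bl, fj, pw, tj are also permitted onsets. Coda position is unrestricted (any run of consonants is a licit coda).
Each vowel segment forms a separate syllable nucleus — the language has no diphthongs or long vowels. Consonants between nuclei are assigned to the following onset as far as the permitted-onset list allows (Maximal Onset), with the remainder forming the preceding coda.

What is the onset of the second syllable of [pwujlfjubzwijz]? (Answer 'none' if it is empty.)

fj

Vowels present: u, u, i; each is a nucleus, giving 3 syllables.
σ1/σ2 boundary: /jlfj/; trying suffixes from longest down, /fj/ is the first permitted one, so coda /jl/ | onset /fj/.
σ2/σ3 boundary: /bzw/; trying suffixes from longest down, /w/ is the first permitted one, so coda /bz/ | onset /w/.
Syllabification: pwujl.fjubz.wijz.
Syllable 2 is /fjubz/: onset /fj/, nucleus /u/, coda /bz/.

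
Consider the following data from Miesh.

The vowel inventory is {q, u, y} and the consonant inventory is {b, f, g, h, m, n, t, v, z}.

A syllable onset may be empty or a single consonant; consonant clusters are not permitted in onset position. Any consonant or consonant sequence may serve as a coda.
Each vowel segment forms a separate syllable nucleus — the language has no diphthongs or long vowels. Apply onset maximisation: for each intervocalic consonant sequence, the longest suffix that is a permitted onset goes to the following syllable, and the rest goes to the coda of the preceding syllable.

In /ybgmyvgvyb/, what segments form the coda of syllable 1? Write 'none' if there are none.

bg

The vowels are y, y, y — 3 nuclei, so 3 syllables.
Between /y/ (V1) and /y/ (V2): /bgm/ — longest licit onset from the right is /m/, leaving /bg/ as coda.
Between /y/ (V2) and /y/ (V3): /vgv/ — longest licit onset from the right is /v/, leaving /vg/ as coda.
Result: ybg.myvg.vyb.
Syllable 1 is /ybg/: onset ∅, nucleus /y/, coda /bg/.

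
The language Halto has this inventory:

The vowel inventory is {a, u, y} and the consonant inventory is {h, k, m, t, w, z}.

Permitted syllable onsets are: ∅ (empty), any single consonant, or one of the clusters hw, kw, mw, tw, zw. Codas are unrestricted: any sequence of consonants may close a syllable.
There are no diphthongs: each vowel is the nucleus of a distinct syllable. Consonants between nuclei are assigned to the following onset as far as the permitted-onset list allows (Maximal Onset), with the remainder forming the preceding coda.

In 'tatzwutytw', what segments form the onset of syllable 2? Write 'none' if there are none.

zw

The vowels are a, u, y — 3 nuclei, so 3 syllables.
V1 /a/ – V2 /u/: /tzw/ splits as /t/ + /zw/ (/zw/ is the longest suffix that is a licit onset).
V2 /u/ – V3 /y/: just /t/ — single C goes to the following onset.
So the parse is tat.zwu.tytw.
Syllable 2 is /zwu/: onset /zw/, nucleus /u/, coda ∅.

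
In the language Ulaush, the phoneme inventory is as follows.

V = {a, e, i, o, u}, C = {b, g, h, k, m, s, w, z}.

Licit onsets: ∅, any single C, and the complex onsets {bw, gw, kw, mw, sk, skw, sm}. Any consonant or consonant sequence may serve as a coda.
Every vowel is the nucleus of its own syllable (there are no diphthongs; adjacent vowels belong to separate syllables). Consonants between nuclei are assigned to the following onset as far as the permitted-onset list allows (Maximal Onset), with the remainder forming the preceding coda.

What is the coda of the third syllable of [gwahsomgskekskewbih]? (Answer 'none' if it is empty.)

k

Nuclei (vowels): a, o, e, e, i → 5 syllables.
V1 /a/ – V2 /o/: cluster /hs/ — the longest permitted-onset suffix is /s/; onset = /s/, preceding coda = /h/.
V2 /o/ – V3 /e/: /mgsk/; trying suffixes from longest down, /sk/ is the first permitted one, so coda /mg/ | onset /sk/.
V3 /e/ – V4 /e/: /ksk/ — longest licit onset from the right is /sk/, leaving /k/ as coda.
V4 /e/ – V5 /i/: /wb/ splits as /w/ + /b/ (/b/ is the longest suffix that is a licit onset).
So the parse is gwah.somg.skek.skew.bih.
Syllable 3 is /skek/: onset /sk/, nucleus /e/, coda /k/.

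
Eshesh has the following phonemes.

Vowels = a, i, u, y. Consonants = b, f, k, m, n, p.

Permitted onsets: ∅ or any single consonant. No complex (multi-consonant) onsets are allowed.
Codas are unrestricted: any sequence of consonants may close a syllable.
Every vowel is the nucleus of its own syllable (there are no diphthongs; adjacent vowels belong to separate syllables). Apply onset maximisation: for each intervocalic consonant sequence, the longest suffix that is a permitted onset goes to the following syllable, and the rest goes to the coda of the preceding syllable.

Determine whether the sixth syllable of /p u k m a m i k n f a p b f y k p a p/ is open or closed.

closed

Nuclei (vowels): u, a, i, a, y, a → 6 syllables.
σ1/σ2 boundary: /km/ — longest licit onset from the right is /m/, leaving /k/ as coda.
σ2/σ3 boundary: /m/ → onset of the next syllable (single consonants are always licit onsets).
σ3/σ4 boundary: /knf/ — longest licit onset from the right is /f/, leaving /kn/ as coda.
σ4/σ5 boundary: /pbf/; trying suffixes from longest down, /f/ is the first permitted one, so coda /pb/ | onset /f/.
σ5/σ6 boundary: cluster /kp/ — the longest permitted-onset suffix is /p/; onset = /p/, preceding coda = /k/.
So the parse is puk.ma.mikn.fapb.fyk.pap.
Syllable 6 is /pap/ with coda /p/, so it is closed.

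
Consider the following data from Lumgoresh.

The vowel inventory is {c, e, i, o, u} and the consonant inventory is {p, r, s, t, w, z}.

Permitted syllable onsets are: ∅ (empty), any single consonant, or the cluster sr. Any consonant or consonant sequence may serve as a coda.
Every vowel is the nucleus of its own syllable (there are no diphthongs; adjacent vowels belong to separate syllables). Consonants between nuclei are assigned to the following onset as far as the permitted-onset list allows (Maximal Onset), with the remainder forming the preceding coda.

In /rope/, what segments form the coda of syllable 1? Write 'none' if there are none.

none

Nuclei (vowels): o, e → 2 syllables.
/o…e/ gap (V1→V2): just /p/ — single C goes to the following onset.
So the parse is ro.pe.
Syllable 1 is /ro/: onset /r/, nucleus /o/, coda ∅.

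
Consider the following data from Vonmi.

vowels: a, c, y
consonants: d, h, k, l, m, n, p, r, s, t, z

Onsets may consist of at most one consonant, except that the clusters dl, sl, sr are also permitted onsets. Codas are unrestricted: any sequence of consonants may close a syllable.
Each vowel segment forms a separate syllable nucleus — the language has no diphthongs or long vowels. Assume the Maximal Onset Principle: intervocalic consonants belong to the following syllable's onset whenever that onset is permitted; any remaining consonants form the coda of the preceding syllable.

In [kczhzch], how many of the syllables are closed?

Nuclei (vowels): c, c → 2 syllables.
Between /c/ (V1) and /c/ (V2): /zhz/ splits as /zh/ + /z/ (/z/ is the longest suffix that is a licit onset).
Syllabification: kczh.zch.
Classifying each syllable: /kczh/ (closed), /zch/ (closed).
Closed syllables: 2.

2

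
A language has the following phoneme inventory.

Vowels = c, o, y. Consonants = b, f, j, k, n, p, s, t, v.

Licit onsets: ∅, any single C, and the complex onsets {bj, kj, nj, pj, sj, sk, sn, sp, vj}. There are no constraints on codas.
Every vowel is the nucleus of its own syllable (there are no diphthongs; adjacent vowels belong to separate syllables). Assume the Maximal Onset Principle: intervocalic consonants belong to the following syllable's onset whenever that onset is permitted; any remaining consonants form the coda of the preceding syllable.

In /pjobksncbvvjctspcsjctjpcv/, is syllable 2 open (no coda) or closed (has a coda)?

closed

Nuclei (vowels): o, c, c, c, c, c → 6 syllables.
σ1/σ2 boundary: /bksn/ — longest licit onset from the right is /sn/, leaving /bk/ as coda.
σ2/σ3 boundary: cluster /bvvj/ — the longest permitted-onset suffix is /vj/; onset = /vj/, preceding coda = /bv/.
σ3/σ4 boundary: /tsp/ splits as /t/ + /sp/ (/sp/ is the longest suffix that is a licit onset).
σ4/σ5 boundary: /sj/ is a licit onset in full, so it all attaches to the next syllable.
σ5/σ6 boundary: /tjp/; trying suffixes from longest down, /p/ is the first permitted one, so coda /tj/ | onset /p/.
Putting it together: pjobk.sncbv.vjct.spc.sjctj.pcv.
Syllable 2 is /sncbv/ with coda /bv/, so it is closed.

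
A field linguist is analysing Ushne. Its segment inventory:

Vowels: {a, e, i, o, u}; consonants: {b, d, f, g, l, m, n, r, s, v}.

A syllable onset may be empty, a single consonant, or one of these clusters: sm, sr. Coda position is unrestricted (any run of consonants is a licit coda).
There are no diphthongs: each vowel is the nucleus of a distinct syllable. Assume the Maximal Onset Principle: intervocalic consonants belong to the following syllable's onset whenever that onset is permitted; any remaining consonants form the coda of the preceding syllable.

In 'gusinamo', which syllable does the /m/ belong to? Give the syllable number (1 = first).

Nuclei (vowels): u, i, a, o → 4 syllables.
σ1/σ2 boundary: /s/ is a single consonant, so it becomes the next onset.
σ2/σ3 boundary: just /n/ — single C goes to the following onset.
σ3/σ4 boundary: just /m/ — single C goes to the following onset.
Putting it together: gu.si.na.mo.
The /m/ is in the onset of syllable 4 (/mo/).

4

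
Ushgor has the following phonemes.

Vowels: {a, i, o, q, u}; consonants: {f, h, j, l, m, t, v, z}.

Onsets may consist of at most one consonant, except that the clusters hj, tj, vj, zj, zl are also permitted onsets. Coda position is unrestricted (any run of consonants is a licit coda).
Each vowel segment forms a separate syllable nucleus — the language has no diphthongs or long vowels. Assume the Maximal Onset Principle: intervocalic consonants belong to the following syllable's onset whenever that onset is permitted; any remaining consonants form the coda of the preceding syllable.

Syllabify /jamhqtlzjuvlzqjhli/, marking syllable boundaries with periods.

The vowels are a, q, u, q, i — 5 nuclei, so 5 syllables.
/a…q/ gap (V1→V2): /mh/ splits as /m/ + /h/ (/h/ is the longest suffix that is a licit onset).
/q…u/ gap (V2→V3): /tlzj/; trying suffixes from longest down, /zj/ is the first permitted one, so coda /tl/ | onset /zj/.
/u…q/ gap (V3→V4): /vlz/ splits as /vl/ + /z/ (/z/ is the longest suffix that is a licit onset).
/q…i/ gap (V4→V5): /jhl/ — longest licit onset from the right is /l/, leaving /jh/ as coda.

jam.hqtl.zjuvl.zqjh.li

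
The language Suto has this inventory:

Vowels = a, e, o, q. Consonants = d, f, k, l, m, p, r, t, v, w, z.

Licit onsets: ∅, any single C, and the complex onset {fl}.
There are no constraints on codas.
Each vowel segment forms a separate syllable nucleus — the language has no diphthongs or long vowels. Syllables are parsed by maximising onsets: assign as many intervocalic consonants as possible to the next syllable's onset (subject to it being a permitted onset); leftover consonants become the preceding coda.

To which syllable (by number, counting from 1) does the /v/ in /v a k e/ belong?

1

Nuclei (vowels): a, e → 2 syllables.
V1 /a/ – V2 /e/: just /k/ — single C goes to the following onset.
So the parse is va.ke.
The /v/ is in the onset of syllable 1 (/va/).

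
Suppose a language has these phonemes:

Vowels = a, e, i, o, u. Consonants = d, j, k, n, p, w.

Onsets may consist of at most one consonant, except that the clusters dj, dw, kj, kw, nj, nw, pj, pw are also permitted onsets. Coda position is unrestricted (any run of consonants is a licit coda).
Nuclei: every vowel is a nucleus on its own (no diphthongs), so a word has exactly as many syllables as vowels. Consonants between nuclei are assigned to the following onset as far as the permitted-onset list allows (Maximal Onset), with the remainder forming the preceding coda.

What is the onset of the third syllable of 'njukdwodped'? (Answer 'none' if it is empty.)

Nuclei (vowels): u, o, e → 3 syllables.
/u…o/ gap (V1→V2): cluster /kdw/ — the longest permitted-onset suffix is /dw/; onset = /dw/, preceding coda = /k/.
/o…e/ gap (V2→V3): /dp/ splits as /d/ + /p/ (/p/ is the longest suffix that is a licit onset).
Syllabification: njuk.dwod.ped.
Syllable 3 is /ped/: onset /p/, nucleus /e/, coda /d/.

p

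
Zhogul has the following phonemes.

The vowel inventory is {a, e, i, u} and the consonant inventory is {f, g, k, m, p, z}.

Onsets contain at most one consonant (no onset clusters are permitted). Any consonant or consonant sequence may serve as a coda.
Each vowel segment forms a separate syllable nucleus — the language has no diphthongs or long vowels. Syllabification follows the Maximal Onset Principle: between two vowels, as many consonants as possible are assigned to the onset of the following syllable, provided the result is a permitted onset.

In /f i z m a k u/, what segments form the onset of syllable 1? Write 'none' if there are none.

Vowels present: i, a, u; each is a nucleus, giving 3 syllables.
V1 /i/ – V2 /a/: /zm/ — longest licit onset from the right is /m/, leaving /z/ as coda.
V2 /a/ – V3 /u/: /k/ → onset of the next syllable (single consonants are always licit onsets).
So the parse is fiz.ma.ku.
Syllable 1 is /fiz/: onset /f/, nucleus /i/, coda /z/.

f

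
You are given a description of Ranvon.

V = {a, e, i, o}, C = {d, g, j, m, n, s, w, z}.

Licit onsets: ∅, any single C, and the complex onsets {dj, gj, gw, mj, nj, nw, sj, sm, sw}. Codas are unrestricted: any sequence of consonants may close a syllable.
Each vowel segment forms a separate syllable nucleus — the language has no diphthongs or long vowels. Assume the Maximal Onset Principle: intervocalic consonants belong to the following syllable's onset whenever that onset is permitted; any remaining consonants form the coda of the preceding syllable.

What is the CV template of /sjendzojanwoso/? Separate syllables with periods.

CCVCC.CV.CV.CCV.CV

The vowels are e, o, a, o, o — 5 nuclei, so 5 syllables.
σ1/σ2 boundary: /ndz/; trying suffixes from longest down, /z/ is the first permitted one, so coda /nd/ | onset /z/.
σ2/σ3 boundary: just /j/ — single C goes to the following onset.
σ3/σ4 boundary: /nw/ — entire cluster is a permitted onset → onset /nw/, coda ∅.
σ4/σ5 boundary: /s/ is a single consonant, so it becomes the next onset.
Result: sjend.zo.ja.nwo.so.
Mapping each syllable to C/V: /sjend/ → CCVCC, /zo/ → CV, /ja/ → CV, /nwo/ → CCV, /so/ → CV.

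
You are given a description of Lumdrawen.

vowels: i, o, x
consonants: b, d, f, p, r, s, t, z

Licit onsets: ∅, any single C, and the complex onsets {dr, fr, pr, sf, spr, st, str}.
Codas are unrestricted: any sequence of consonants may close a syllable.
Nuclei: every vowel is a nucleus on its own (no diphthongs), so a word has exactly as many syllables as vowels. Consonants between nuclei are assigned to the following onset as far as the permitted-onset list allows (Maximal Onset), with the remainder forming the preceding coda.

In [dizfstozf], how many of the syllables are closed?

Vowels present: i, o; each is a nucleus, giving 2 syllables.
σ1/σ2 boundary: cluster /zfst/ — the longest permitted-onset suffix is /st/; onset = /st/, preceding coda = /zf/.
Putting it together: dizf.stozf.
Classifying each syllable: /dizf/ (closed), /stozf/ (closed).
Closed syllables: 2.

2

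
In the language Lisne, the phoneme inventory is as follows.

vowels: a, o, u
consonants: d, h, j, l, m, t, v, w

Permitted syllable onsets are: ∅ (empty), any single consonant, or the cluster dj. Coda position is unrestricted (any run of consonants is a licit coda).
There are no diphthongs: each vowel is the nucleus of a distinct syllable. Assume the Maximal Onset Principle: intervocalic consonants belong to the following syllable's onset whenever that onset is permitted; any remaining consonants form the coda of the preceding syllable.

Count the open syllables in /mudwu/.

The vowels are u, u — 2 nuclei, so 2 syllables.
σ1/σ2 boundary: /dw/ — longest licit onset from the right is /w/, leaving /d/ as coda.
So the parse is mud.wu.
Classifying each syllable: /mud/ (closed), /wu/ (open).
Open syllables: 1.

1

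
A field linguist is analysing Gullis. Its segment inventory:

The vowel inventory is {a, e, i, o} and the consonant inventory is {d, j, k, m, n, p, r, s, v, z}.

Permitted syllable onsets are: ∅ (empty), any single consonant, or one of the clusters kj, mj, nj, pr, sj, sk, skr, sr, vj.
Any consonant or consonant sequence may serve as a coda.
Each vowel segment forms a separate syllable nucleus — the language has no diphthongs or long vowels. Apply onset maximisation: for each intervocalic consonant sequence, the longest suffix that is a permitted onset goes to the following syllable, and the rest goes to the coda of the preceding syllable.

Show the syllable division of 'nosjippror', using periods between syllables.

Vowels present: o, i, o; each is a nucleus, giving 3 syllables.
V1 /o/ – V2 /i/: cluster /sj/ — /sj/ is itself a permitted onset, so the whole cluster goes right; preceding coda = ∅.
V2 /i/ – V3 /o/: /ppr/ — longest licit onset from the right is /pr/, leaving /p/ as coda.

no.sjip.pror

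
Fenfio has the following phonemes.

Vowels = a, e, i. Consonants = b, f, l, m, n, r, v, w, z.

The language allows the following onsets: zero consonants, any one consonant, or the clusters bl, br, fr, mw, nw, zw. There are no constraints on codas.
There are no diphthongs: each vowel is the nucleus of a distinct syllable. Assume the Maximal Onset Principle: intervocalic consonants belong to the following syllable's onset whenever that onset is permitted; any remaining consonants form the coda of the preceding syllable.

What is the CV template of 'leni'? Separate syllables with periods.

CV.CV

Vowels present: e, i; each is a nucleus, giving 2 syllables.
V1 /e/ – V2 /i/: just /n/ — single C goes to the following onset.
Putting it together: le.ni.
Mapping each syllable to C/V: /le/ → CV, /ni/ → CV.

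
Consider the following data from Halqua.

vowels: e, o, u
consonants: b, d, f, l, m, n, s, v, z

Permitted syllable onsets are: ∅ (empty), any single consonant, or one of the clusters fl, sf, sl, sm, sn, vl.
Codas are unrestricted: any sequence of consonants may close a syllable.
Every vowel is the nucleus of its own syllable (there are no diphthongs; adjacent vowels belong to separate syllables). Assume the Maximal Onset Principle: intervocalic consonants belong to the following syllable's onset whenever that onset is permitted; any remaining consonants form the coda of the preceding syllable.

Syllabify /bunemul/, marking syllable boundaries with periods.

bu.ne.mul

Nuclei (vowels): u, e, u → 3 syllables.
V1 /u/ – V2 /e/: just /n/ — single C goes to the following onset.
V2 /e/ – V3 /u/: /m/ is a single consonant, so it becomes the next onset.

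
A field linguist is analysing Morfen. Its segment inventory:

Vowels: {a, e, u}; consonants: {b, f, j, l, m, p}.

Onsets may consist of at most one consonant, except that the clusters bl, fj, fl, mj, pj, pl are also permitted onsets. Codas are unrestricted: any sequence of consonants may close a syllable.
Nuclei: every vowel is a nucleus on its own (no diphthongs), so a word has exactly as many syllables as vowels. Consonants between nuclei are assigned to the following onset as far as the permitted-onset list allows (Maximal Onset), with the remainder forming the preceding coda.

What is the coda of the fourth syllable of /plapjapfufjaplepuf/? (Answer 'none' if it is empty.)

Vowels present: a, a, u, a, e, u; each is a nucleus, giving 6 syllables.
Between /a/ (V1) and /a/ (V2): /pj/ — entire cluster is a permitted onset → onset /pj/, coda ∅.
Between /a/ (V2) and /u/ (V3): /pf/ — longest licit onset from the right is /f/, leaving /p/ as coda.
Between /u/ (V3) and /a/ (V4): /fj/ — entire cluster is a permitted onset → onset /fj/, coda ∅.
Between /a/ (V4) and /e/ (V5): cluster /pl/ — /pl/ is itself a permitted onset, so the whole cluster goes right; preceding coda = ∅.
Between /e/ (V5) and /u/ (V6): /p/ is a single consonant, so it becomes the next onset.
So the parse is pla.pjap.fu.fja.ple.puf.
Syllable 4 is /fja/: onset /fj/, nucleus /a/, coda ∅.

none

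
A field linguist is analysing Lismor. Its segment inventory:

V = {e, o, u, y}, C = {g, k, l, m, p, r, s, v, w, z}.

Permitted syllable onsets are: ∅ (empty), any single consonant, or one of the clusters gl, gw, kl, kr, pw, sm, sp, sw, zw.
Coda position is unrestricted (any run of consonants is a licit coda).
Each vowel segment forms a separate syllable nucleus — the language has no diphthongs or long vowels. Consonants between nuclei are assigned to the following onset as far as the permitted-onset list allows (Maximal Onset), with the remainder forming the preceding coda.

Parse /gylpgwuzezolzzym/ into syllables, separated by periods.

gylp.gwu.ze.zolz.zym

Nuclei (vowels): y, u, e, o, y → 5 syllables.
V1 /y/ – V2 /u/: /lpgw/; trying suffixes from longest down, /gw/ is the first permitted one, so coda /lp/ | onset /gw/.
V2 /u/ – V3 /e/: /z/ is a single consonant, so it becomes the next onset.
V3 /e/ – V4 /o/: /z/ → onset of the next syllable (single consonants are always licit onsets).
V4 /o/ – V5 /y/: cluster /lzz/ — the longest permitted-onset suffix is /z/; onset = /z/, preceding coda = /lz/.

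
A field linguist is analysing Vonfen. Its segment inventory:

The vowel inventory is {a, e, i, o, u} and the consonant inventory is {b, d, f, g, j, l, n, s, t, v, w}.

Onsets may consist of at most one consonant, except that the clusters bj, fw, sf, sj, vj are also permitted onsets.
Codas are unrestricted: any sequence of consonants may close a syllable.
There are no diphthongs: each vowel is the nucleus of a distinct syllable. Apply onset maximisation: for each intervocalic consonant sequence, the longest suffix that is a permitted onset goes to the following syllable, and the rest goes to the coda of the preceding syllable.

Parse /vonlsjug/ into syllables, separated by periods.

vonl.sjug

Nuclei (vowels): o, u → 2 syllables.
Between /o/ (V1) and /u/ (V2): /nlsj/ splits as /nl/ + /sj/ (/sj/ is the longest suffix that is a licit onset).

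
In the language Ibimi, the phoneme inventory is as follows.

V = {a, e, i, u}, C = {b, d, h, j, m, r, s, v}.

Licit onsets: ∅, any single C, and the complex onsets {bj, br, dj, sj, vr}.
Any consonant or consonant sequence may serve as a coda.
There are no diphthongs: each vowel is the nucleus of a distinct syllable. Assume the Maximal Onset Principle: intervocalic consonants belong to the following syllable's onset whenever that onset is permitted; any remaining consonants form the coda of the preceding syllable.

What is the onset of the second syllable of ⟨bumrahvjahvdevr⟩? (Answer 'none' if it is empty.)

Nuclei (vowels): u, a, a, e → 4 syllables.
V1 /u/ – V2 /a/: /mr/ — longest licit onset from the right is /r/, leaving /m/ as coda.
V2 /a/ – V3 /a/: /hvj/ splits as /hv/ + /j/ (/j/ is the longest suffix that is a licit onset).
V3 /a/ – V4 /e/: cluster /hvd/ — the longest permitted-onset suffix is /d/; onset = /d/, preceding coda = /hv/.
Syllabification: bum.rahv.jahv.devr.
Syllable 2 is /rahv/: onset /r/, nucleus /a/, coda /hv/.

r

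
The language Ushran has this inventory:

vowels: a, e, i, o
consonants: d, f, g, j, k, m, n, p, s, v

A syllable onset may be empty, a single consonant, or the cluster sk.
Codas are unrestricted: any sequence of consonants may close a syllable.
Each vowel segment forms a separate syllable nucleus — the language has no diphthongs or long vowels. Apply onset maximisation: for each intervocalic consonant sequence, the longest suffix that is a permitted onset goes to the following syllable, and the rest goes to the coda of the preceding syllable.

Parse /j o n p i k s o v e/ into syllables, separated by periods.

Vowels present: o, i, o, e; each is a nucleus, giving 4 syllables.
/o…i/ gap (V1→V2): /np/; trying suffixes from longest down, /p/ is the first permitted one, so coda /n/ | onset /p/.
/i…o/ gap (V2→V3): /ks/ — longest licit onset from the right is /s/, leaving /k/ as coda.
/o…e/ gap (V3→V4): /v/ is a single consonant, so it becomes the next onset.

jon.pik.so.ve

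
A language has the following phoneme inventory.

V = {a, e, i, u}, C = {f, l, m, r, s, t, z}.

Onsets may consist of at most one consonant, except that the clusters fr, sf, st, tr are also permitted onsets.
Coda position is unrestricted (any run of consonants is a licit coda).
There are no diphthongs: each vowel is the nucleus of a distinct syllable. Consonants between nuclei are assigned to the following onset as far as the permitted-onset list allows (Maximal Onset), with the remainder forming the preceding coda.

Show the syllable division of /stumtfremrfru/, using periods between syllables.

stumt.fremr.fru

The vowels are u, e, u — 3 nuclei, so 3 syllables.
Between /u/ (V1) and /e/ (V2): /mtfr/ — longest licit onset from the right is /fr/, leaving /mt/ as coda.
Between /e/ (V2) and /u/ (V3): /mrfr/; trying suffixes from longest down, /fr/ is the first permitted one, so coda /mr/ | onset /fr/.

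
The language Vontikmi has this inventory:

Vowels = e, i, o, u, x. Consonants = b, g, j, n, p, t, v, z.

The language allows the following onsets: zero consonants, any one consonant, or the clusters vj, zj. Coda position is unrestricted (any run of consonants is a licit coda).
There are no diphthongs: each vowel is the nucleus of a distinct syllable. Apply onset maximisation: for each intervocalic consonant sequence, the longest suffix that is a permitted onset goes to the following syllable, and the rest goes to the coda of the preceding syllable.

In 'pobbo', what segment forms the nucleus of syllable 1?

Nuclei (vowels): o, o → 2 syllables.
The first nucleus (vowel 1 from the left) is /o/.

o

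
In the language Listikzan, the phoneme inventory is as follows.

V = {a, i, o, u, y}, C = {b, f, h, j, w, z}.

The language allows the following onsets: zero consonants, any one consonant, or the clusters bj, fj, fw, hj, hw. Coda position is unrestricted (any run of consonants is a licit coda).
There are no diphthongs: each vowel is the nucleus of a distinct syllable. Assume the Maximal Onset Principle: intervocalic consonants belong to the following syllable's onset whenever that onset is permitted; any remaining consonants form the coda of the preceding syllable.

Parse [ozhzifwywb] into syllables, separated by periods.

Nuclei (vowels): o, i, y → 3 syllables.
σ1/σ2 boundary: /zhz/ splits as /zh/ + /z/ (/z/ is the longest suffix that is a licit onset).
σ2/σ3 boundary: cluster /fw/ — /fw/ is itself a permitted onset, so the whole cluster goes right; preceding coda = ∅.

ozh.zi.fwywb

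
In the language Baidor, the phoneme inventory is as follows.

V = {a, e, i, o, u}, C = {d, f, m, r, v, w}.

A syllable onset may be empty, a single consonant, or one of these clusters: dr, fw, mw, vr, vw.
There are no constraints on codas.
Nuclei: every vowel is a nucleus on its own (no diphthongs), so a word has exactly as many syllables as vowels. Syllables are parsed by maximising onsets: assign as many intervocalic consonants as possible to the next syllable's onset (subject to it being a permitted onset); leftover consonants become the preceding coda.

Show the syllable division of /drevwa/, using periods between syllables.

dre.vwa

Nuclei (vowels): e, a → 2 syllables.
V1 /e/ – V2 /a/: /vw/ — entire cluster is a permitted onset → onset /vw/, coda ∅.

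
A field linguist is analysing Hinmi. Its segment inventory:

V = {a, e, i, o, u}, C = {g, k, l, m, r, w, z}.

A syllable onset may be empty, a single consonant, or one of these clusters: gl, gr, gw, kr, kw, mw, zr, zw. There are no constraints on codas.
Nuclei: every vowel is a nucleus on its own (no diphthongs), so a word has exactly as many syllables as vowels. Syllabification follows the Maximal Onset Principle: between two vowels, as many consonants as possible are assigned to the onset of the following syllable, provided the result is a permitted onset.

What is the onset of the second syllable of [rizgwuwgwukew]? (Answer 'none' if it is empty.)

Nuclei (vowels): i, u, u, e → 4 syllables.
V1 /i/ – V2 /u/: /zgw/; trying suffixes from longest down, /gw/ is the first permitted one, so coda /z/ | onset /gw/.
V2 /u/ – V3 /u/: /wgw/ — longest licit onset from the right is /gw/, leaving /w/ as coda.
V3 /u/ – V4 /e/: just /k/ — single C goes to the following onset.
Putting it together: riz.gwuw.gwu.kew.
Syllable 2 is /gwuw/: onset /gw/, nucleus /u/, coda /w/.

gw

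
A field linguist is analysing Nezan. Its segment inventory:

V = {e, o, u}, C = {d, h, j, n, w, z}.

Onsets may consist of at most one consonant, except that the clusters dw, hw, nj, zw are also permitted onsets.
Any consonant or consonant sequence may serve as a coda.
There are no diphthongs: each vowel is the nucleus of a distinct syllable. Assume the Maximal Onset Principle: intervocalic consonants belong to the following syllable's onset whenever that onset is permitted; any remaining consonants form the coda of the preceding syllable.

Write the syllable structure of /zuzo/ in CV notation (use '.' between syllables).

Nuclei (vowels): u, o → 2 syllables.
Between /u/ (V1) and /o/ (V2): /z/ is a single consonant, so it becomes the next onset.
Result: zu.zo.
Mapping each syllable to C/V: /zu/ → CV, /zo/ → CV.

CV.CV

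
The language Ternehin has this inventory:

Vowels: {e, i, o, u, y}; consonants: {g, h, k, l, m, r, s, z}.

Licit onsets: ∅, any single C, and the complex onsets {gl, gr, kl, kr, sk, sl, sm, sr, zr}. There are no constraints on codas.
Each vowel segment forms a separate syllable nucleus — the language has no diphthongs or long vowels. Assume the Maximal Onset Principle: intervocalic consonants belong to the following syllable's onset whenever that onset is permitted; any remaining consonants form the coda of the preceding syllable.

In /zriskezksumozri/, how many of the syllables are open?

The vowels are i, e, u, o, i — 5 nuclei, so 5 syllables.
Between /i/ (V1) and /e/ (V2): /sk/ — entire cluster is a permitted onset → onset /sk/, coda ∅.
Between /e/ (V2) and /u/ (V3): /zks/; trying suffixes from longest down, /s/ is the first permitted one, so coda /zk/ | onset /s/.
Between /u/ (V3) and /o/ (V4): just /m/ — single C goes to the following onset.
Between /o/ (V4) and /i/ (V5): /zr/ is a licit onset in full, so it all attaches to the next syllable.
Putting it together: zri.skezk.su.mo.zri.
Classifying each syllable: /zri/ (open), /skezk/ (closed), /su/ (open), /mo/ (open), /zri/ (open).
Open syllables: 4.

4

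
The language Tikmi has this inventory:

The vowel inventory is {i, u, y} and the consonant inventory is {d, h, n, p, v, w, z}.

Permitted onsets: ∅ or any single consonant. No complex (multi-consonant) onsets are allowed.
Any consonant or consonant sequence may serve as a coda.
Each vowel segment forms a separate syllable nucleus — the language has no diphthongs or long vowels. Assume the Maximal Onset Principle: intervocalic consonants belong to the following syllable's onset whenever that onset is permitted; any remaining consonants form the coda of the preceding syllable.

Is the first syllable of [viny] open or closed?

open

Nuclei (vowels): i, y → 2 syllables.
V1 /i/ – V2 /y/: /n/ is a single consonant, so it becomes the next onset.
Syllabification: vi.ny.
Syllable 1 is /vi/; it ends in its nucleus with no coda, so it is open.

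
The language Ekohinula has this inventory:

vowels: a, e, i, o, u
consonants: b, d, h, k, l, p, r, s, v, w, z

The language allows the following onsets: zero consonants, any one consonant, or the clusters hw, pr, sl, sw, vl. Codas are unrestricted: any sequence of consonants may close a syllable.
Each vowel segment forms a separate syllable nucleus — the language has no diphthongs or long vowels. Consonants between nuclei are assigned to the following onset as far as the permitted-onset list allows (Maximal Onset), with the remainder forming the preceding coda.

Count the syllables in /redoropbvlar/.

Vowels present: e, o, o, a; each is a nucleus, giving 4 syllables.

4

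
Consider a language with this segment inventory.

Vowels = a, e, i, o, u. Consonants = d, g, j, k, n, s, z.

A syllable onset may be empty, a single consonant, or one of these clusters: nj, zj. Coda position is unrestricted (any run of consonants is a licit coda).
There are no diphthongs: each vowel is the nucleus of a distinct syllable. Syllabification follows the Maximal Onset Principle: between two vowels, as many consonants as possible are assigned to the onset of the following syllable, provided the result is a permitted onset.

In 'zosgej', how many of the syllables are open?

0

Vowels present: o, e; each is a nucleus, giving 2 syllables.
σ1/σ2 boundary: /sg/ splits as /s/ + /g/ (/g/ is the longest suffix that is a licit onset).
Result: zos.gej.
Classifying each syllable: /zos/ (closed), /gej/ (closed).
Open syllables: 0.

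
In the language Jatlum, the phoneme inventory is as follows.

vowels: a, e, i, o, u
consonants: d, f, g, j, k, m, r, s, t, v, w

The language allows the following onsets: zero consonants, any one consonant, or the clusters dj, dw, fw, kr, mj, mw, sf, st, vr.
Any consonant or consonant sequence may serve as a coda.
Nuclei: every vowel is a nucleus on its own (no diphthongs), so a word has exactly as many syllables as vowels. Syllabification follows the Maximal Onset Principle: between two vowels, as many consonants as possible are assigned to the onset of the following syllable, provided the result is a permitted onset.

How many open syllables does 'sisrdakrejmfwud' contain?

1

Nuclei (vowels): i, a, e, u → 4 syllables.
V1 /i/ – V2 /a/: /srd/ — longest licit onset from the right is /d/, leaving /sr/ as coda.
V2 /a/ – V3 /e/: /kr/ — entire cluster is a permitted onset → onset /kr/, coda ∅.
V3 /e/ – V4 /u/: /jmfw/; trying suffixes from longest down, /fw/ is the first permitted one, so coda /jm/ | onset /fw/.
Syllabification: sisr.da.krejm.fwud.
Classifying each syllable: /sisr/ (closed), /da/ (open), /krejm/ (closed), /fwud/ (closed).
Open syllables: 1.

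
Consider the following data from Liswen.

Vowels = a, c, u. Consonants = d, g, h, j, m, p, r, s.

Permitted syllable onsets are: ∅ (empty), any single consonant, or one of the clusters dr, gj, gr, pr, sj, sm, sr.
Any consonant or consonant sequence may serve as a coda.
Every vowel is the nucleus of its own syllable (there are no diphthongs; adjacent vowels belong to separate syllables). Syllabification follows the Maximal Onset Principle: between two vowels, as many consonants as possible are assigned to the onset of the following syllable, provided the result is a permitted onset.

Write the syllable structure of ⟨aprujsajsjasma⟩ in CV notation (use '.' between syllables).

Nuclei (vowels): a, u, a, a, a → 5 syllables.
V1 /a/ – V2 /u/: cluster /pr/ — /pr/ is itself a permitted onset, so the whole cluster goes right; preceding coda = ∅.
V2 /u/ – V3 /a/: /js/ — longest licit onset from the right is /s/, leaving /j/ as coda.
V3 /a/ – V4 /a/: /jsj/; trying suffixes from longest down, /sj/ is the first permitted one, so coda /j/ | onset /sj/.
V4 /a/ – V5 /a/: /sm/ — entire cluster is a permitted onset → onset /sm/, coda ∅.
So the parse is a.pruj.saj.sja.sma.
Mapping each syllable to C/V: /a/ → V, /pruj/ → CCVC, /saj/ → CVC, /sja/ → CCV, /sma/ → CCV.

V.CCVC.CVC.CCV.CCV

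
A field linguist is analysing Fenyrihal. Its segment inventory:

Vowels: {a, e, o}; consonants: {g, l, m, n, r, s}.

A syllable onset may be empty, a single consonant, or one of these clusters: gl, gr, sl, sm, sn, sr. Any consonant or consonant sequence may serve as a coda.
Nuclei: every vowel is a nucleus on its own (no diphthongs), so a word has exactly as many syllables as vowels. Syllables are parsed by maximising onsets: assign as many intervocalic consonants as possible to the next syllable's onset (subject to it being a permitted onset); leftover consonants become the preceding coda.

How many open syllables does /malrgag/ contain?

The vowels are a, a — 2 nuclei, so 2 syllables.
V1 /a/ – V2 /a/: /lrg/ splits as /lr/ + /g/ (/g/ is the longest suffix that is a licit onset).
Putting it together: malr.gag.
Classifying each syllable: /malr/ (closed), /gag/ (closed).
Open syllables: 0.

0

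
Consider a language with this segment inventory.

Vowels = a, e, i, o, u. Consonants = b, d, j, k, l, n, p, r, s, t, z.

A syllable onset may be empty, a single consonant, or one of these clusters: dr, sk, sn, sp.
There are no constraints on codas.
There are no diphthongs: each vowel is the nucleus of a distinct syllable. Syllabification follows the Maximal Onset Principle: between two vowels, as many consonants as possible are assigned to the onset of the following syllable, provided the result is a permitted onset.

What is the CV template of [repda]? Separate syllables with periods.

The vowels are e, a — 2 nuclei, so 2 syllables.
/e…a/ gap (V1→V2): cluster /pd/ — the longest permitted-onset suffix is /d/; onset = /d/, preceding coda = /p/.
So the parse is rep.da.
Mapping each syllable to C/V: /rep/ → CVC, /da/ → CV.

CVC.CV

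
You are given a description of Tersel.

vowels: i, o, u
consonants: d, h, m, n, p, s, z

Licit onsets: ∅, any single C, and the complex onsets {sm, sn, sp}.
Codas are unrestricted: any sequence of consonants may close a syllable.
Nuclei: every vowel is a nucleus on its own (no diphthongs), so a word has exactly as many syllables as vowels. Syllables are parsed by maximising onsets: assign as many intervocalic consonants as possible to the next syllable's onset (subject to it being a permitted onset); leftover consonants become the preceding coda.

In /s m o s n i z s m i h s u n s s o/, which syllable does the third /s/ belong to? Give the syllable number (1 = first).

Nuclei (vowels): o, i, i, u, o → 5 syllables.
σ1/σ2 boundary: cluster /sn/ — /sn/ is itself a permitted onset, so the whole cluster goes right; preceding coda = ∅.
σ2/σ3 boundary: cluster /zsm/ — the longest permitted-onset suffix is /sm/; onset = /sm/, preceding coda = /z/.
σ3/σ4 boundary: /hs/ splits as /h/ + /s/ (/s/ is the longest suffix that is a licit onset).
σ4/σ5 boundary: /nss/ — longest licit onset from the right is /s/, leaving /ns/ as coda.
So the parse is smo.sniz.smih.suns.so.
The third /s/ is in the onset of syllable 3 (/smih/).

3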